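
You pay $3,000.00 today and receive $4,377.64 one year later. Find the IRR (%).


Formula: IRR = C1/C0 - 1
Substituting: IRR = $4,377.64 / $3,000.00 - 1
Ratio: 1.459213 - 1 = 0.459213
IRR = 45.9213%

45.9213%


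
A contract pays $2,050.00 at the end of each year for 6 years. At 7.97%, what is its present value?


Formula: PV = PMT * (1 - (1+r)^(-n)) / r
Discount factor: (1 + 0.0797)^(-6) = 0.631221
Bracket: 1 - 0.631221 = 0.368779
PV = $2,050.00 * 0.368779 / 0.0797 = $9,485.53

$9,485.53


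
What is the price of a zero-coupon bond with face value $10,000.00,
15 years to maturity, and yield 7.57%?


Formula: Price = FV / (1 + r)^n
Substituting: Price = $10,000.00 / (1 + 0.0757)^15
Discount factor: (1.0757)^15 = 2.98791
Price = $10,000.00 / 2.98791 = $3,346.82

$3,346.82


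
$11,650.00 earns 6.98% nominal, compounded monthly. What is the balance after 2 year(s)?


Formula: FV = P * (1 + r/m)^(m*t)
Period rate: r/m = 0.0698 / 12 = 0.005817
Total periods: m*t = 12 * 2 = 24
Growth factor: (1 + 0.005817)^24 = 1.149349
FV = $11,650.00 * 1.149349 = $13,389.91

$13,389.91


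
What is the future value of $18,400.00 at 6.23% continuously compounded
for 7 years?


Formula: FV = P * e^(r*t)
Exponent: r*t = 0.0623 * 7 = 0.4361
e^(0.4361) = 1.546663
FV = $18,400.00 * 1.546663 = $28,458.61

$28,458.61


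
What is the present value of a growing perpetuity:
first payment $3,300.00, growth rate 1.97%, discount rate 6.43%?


Formula: PV = C / (r - g)
Spread: r - g = 0.0643 - 0.0197 = 0.0446
Substituting: PV = $3,300.00 / 0.0446
PV = $73,991.03

$73,991.03


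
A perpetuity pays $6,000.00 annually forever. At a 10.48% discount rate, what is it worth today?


Formula: PV = C / r
Substituting: PV = $6,000.00 / 0.1048
PV = $57,251.91

$57,251.91


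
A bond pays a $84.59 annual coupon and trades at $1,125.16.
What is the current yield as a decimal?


Formula: Current yield = annual coupon / price
Substituting: CY = $84.59 / $1,125.16
CY = 0.07518

0.07518


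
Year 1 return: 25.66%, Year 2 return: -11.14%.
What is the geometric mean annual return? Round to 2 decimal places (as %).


Formula: Geometric mean = ((1+r1)*(1+r2))^(1/2) - 1
Product: (1 + 0.2566) * (1 + -0.1114) = 1.2566 * 0.8886 = 1.116615
Square root: 1.116615^0.5 = 1.0567
Geometric mean = 1.0567 - 1 = 0.0567
As percentage: 5.67%

5.67%


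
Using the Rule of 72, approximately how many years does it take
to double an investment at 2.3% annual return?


Formula: Years ≈ 72 / r
Substituting: Years ≈ 72 / 2.3
Years ≈ 31.3

31.3 years


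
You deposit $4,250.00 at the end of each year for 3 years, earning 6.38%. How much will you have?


Formula: FV = PMT * ((1+r)^n - 1) / r
Growth factor: (1 + 0.0638)^3 = 1.203871
Numerator: 1.203871 - 1 = 0.203871
FV = $4,250.00 * 0.203871 / 0.0638 = $13,580.75

$13,580.75


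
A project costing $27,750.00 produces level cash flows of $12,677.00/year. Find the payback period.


Formula: Payback = investment / annual cash flow
Substituting: Payback = $27,750.00 / $12,677.00
Payback = 2.189 years

2.189 years


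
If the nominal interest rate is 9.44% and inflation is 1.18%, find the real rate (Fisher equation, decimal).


Formula: (1 + r_real) = (1 + r_nom) / (1 + inflation)
Substituting: (1 + r_real) = 1.0944 / 1.0118
(1 + r_real) = 1.081637
r_real = 1.081637 - 1 = 0.081637

0.081637


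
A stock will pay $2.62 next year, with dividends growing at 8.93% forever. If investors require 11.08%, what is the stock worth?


Formula: P = D1 / (r - g)
Spread: r - g = 0.1108 - 0.0893 = 0.0215
Substituting: P = $2.62 / 0.0215
P = $121.86

$121.86


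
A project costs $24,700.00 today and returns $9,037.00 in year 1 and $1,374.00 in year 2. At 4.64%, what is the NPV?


Formula: NPV = C0 + C1/(1+r) + C2/(1+r)^2
Discount C1: $9,037.00 / (1 + 0.0464) = $8,636.28
Discount C2: $1,374.00 / (1 + 0.0464)^2 = $1,254.85
NPV = -$24,700.00 + $8,636.28 + $1,254.85 = -$14,808.87

-$14,808.87


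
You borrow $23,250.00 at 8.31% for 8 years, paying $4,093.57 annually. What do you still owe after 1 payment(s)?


Formula: Balance = PV*(1+r)^k - PMT*((1+r)^k - 1)/r
Growth: (1 + 0.0831)^1 = 1.0831
Accumulated factor: ((1+r)^k - 1)/r = 1.0
Balance = $23,250.00 * 1.0831 - $4,093.57 * 1.0
Balance = $21,088.51

$21,088.51


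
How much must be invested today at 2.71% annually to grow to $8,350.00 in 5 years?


Formula: PV = FV / (1 + r)^n
Substituting: PV = $8,350.00 / (1 + 0.0271)^5
Discount factor: (1.0271)^5 = 1.143046
PV = $8,350.00 / 1.143046 = $7,305.04

$7,305.04


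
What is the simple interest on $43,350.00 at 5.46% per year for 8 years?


Formula: I = P * r * t
Substituting: I = $43,350.00 * 0.0546 * 8
Step: I = $43,350.00 * 0.4368
I = $18,935.28

$18,935.28


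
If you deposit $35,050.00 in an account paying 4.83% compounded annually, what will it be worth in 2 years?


Formula: FV = P * (1 + r)^n
Substituting: FV = $35,050.00 * (1 + 0.0483)^2
Growth factor: (1.0483)^2 = 1.098933
FV = $35,050.00 * 1.098933 = $38,517.60

$38,517.60


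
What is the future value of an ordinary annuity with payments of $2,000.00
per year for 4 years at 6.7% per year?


Formula: FV = PMT * ((1+r)^n - 1) / r
Growth factor: (1 + 0.067)^4 = 1.296157
Numerator: 1.296157 - 1 = 0.296157
FV = $2,000.00 * 0.296157 / 0.067 = $8,840.51

$8,840.51


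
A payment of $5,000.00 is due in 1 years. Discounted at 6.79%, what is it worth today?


Formula: PV = FV / (1 + r)^n
Substituting: PV = $5,000.00 / (1 + 0.0679)^1
Discount factor: (1.0679)^1 = 1.0679
PV = $5,000.00 / 1.0679 = $4,682.09

$4,682.09


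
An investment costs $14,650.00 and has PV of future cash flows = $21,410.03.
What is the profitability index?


Formula: PI = PV(cash flows) / initial investment
Substituting: PI = $21,410.03 / $14,650.00
PI = 1.4614

1.4614


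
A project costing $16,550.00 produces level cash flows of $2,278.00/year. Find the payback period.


Formula: Payback = investment / annual cash flow
Substituting: Payback = $16,550.00 / $2,278.00
Payback = 7.2651 years

7.2651 years


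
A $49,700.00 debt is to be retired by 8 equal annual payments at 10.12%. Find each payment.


Formula: PMT = PV * r / (1 - (1+r)^(-n))
Denominator: 1 - (1 + 0.1012)^(-8) = 0.537544
Numerator: $49,700.00 * 0.1012 = 5029.64
PMT = 5029.64 / 0.537544 = $9,356.70

$9,356.70


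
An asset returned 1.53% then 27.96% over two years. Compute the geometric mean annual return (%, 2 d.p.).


Formula: Geometric mean = ((1+r1)*(1+r2))^(1/2) - 1
Product: (1 + 0.0153) * (1 + 0.2796) = 1.0153 * 1.2796 = 1.299178
Square root: 1.299178^0.5 = 1.139815
Geometric mean = 1.139815 - 1 = 0.139815
As percentage: 13.98%

13.98%


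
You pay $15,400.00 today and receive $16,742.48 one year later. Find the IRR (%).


Formula: IRR = C1/C0 - 1
Substituting: IRR = $16,742.48 / $15,400.00 - 1
Ratio: 1.087174 - 1 = 0.087174
IRR = 8.7174%

8.7174%


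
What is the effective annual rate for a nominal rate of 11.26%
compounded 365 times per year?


Formula: EAR = (1 + r/m)^m - 1
Period rate: r/m = 0.1126 / 365 = 0.000308
Compounding: (1 + 0.000308)^365 = 1.119165
EAR = 1.119165 - 1 = 0.119165

0.119165


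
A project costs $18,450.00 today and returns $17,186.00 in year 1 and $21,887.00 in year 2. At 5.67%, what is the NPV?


Formula: NPV = C0 + C1/(1+r) + C2/(1+r)^2
Discount C1: $17,186.00 / (1 + 0.0567) = $16,263.84
Discount C2: $21,887.00 / (1 + 0.0567)^2 = $19,601.21
NPV = -$18,450.00 + $16,263.84 + $19,601.21 = $17,415.05

$17,415.05


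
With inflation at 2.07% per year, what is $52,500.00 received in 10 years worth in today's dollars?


Formula: Real value = nominal / (1 + inflation)^years
Price level: (1 + 0.0207)^10 = 1.227386
Real value = $52,500.00 / 1.227386 = $42,773.83

$42,773.83


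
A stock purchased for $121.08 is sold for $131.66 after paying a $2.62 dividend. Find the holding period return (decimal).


Formula: HPR = (P1 - P0 + D) / P0
Gain: $131.66 - $121.08 + $2.62 = $13.20
HPR = $13.20 / $121.08 = 0.109

0.109


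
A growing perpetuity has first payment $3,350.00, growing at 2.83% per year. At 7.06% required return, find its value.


Formula: PV = C / (r - g)
Spread: r - g = 0.0706 - 0.0283 = 0.0423
Substituting: PV = $3,350.00 / 0.0423
PV = $79,196.22

$79,196.22


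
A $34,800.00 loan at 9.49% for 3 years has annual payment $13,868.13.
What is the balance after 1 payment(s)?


Formula: Balance = PV*(1+r)^k - PMT*((1+r)^k - 1)/r
Growth: (1 + 0.0949)^1 = 1.0949
Accumulated factor: ((1+r)^k - 1)/r = 1.0
Balance = $34,800.00 * 1.0949 - $13,868.13 * 1.0
Balance = $24,234.39

$24,234.39


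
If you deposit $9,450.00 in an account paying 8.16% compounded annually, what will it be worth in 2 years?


Formula: FV = P * (1 + r)^n
Substituting: FV = $9,450.00 * (1 + 0.0816)^2
Growth factor: (1.0816)^2 = 1.169859
FV = $9,450.00 * 1.169859 = $11,055.16

$11,055.16


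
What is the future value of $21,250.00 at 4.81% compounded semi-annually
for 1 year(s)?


Formula: FV = P * (1 + r/m)^(m*t)
Period rate: r/m = 0.0481 / 2 = 0.02405
Total periods: m*t = 2 * 1 = 2
Growth factor: (1 + 0.02405)^2 = 1.048678
FV = $21,250.00 * 1.048678 = $22,284.42

$22,284.42


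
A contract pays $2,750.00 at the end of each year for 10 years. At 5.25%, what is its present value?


Formula: PV = PMT * (1 - (1+r)^(-n)) / r
Discount factor: (1 + 0.0525)^(-10) = 0.599486
Bracket: 1 - 0.599486 = 0.400514
PV = $2,750.00 * 0.400514 / 0.0525 = $20,979.31

$20,979.31


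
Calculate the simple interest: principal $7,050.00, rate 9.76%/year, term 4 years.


Formula: I = P * r * t
Substituting: I = $7,050.00 * 0.0976 * 4
Step: I = $7,050.00 * 0.3904
I = $2,752.32

$2,752.32


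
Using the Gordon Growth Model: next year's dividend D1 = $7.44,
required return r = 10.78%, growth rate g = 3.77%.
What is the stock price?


Formula: P = D1 / (r - g)
Spread: r - g = 0.1078 - 0.0377 = 0.0701
Substituting: P = $7.44 / 0.0701
P = $106.13

$106.13


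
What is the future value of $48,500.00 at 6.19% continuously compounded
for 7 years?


Formula: FV = P * e^(r*t)
Exponent: r*t = 0.0619 * 7 = 0.4333
e^(0.4333) = 1.542339
FV = $48,500.00 * 1.542339 = $74,803.43

$74,803.43


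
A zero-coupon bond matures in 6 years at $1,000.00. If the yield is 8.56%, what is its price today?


Formula: Price = FV / (1 + r)^n
Substituting: Price = $1,000.00 / (1 + 0.0856)^6
Discount factor: (1.0856)^6 = 1.636888
Price = $1,000.00 / 1.636888 = $610.92

$610.92


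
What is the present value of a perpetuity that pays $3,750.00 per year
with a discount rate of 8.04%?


Formula: PV = C / r
Substituting: PV = $3,750.00 / 0.0804
PV = $46,641.79

$46,641.79


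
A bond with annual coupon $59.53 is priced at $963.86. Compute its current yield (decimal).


Formula: Current yield = annual coupon / price
Substituting: CY = $59.53 / $963.86
CY = 0.061762

0.061762


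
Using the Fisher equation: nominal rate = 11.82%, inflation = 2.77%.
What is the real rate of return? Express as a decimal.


Formula: (1 + r_real) = (1 + r_nom) / (1 + inflation)
Substituting: (1 + r_real) = 1.1182 / 1.0277
(1 + r_real) = 1.088061
r_real = 1.088061 - 1 = 0.088061

0.088061


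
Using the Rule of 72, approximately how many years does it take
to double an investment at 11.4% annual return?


Formula: Years ≈ 72 / r
Substituting: Years ≈ 72 / 11.4
Years ≈ 6.3

6.3 years


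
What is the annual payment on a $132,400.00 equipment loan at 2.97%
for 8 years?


Formula: PMT = PV * r / (1 - (1+r)^(-n))
Denominator: 1 - (1 + 0.0297)^(-8) = 0.208749
Numerator: $132,400.00 * 0.0297 = 3932.28
PMT = 3932.28 / 0.208749 = $18,837.36

$18,837.36


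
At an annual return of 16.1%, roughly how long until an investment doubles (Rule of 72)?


Formula: Years ≈ 72 / r
Substituting: Years ≈ 72 / 16.1
Years ≈ 4.5

4.5 years


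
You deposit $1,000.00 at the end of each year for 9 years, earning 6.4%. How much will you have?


Formula: FV = PMT * ((1+r)^n - 1) / r
Growth factor: (1 + 0.064)^9 = 1.747731
Numerator: 1.747731 - 1 = 0.747731
FV = $1,000.00 * 0.747731 / 0.064 = $11,683.30

$11,683.30


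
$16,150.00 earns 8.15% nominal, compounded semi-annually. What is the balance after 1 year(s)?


Formula: FV = P * (1 + r/m)^(m*t)
Period rate: r/m = 0.0815 / 2 = 0.04075
Total periods: m*t = 2 * 1 = 2
Growth factor: (1 + 0.04075)^2 = 1.083161
FV = $16,150.00 * 1.083161 = $17,493.04

$17,493.04


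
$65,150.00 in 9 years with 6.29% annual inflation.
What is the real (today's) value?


Formula: Real value = nominal / (1 + inflation)^years
Price level: (1 + 0.0629)^9 = 1.731537
Real value = $65,150.00 / 1.731537 = $37,625.54

$37,625.54


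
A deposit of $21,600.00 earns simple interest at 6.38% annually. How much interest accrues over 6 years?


Formula: I = P * r * t
Substituting: I = $21,600.00 * 0.0638 * 6
Step: I = $21,600.00 * 0.3828
I = $8,268.48

$8,268.48


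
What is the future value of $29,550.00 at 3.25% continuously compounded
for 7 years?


Formula: FV = P * e^(r*t)
Exponent: r*t = 0.0325 * 7 = 0.2275
e^(0.2275) = 1.255457
FV = $29,550.00 * 1.255457 = $37,098.77

$37,098.77


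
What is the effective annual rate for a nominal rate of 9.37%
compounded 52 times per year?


Formula: EAR = (1 + r/m)^m - 1
Period rate: r/m = 0.0937 / 52 = 0.001802
Compounding: (1 + 0.001802)^52 = 1.098138
EAR = 1.098138 - 1 = 0.098138

0.098138


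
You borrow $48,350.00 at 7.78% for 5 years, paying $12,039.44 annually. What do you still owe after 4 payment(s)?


Formula: Balance = PV*(1+r)^k - PMT*((1+r)^k - 1)/r
Growth: (1 + 0.0778)^4 = 1.349437
Accumulated factor: ((1+r)^k - 1)/r = 4.491482
Balance = $48,350.00 * 1.349437 - $12,039.44 * 4.491482
Balance = $11,170.36

$11,170.36


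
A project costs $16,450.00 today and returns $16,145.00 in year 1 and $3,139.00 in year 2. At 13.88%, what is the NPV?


Formula: NPV = C0 + C1/(1+r) + C2/(1+r)^2
Discount C1: $16,145.00 / (1 + 0.1388) = $14,177.20
Discount C2: $3,139.00 / (1 + 0.1388)^2 = $2,420.45
NPV = -$16,450.00 + $14,177.20 + $2,420.45 = $147.66

$147.66


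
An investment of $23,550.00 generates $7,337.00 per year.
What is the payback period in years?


Formula: Payback = investment / annual cash flow
Substituting: Payback = $23,550.00 / $7,337.00
Payback = 3.2098 years

3.2098 years


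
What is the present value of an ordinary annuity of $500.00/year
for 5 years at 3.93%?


Formula: PV = PMT * (1 - (1+r)^(-n)) / r
Discount factor: (1 + 0.0393)^(-5) = 0.824699
Bracket: 1 - 0.824699 = 0.175301
PV = $500.00 * 0.175301 / 0.0393 = $2,230.30

$2,230.30


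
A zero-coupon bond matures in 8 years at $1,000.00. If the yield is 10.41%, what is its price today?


Formula: Price = FV / (1 + r)^n
Substituting: Price = $1,000.00 / (1 + 0.1041)^8
Discount factor: (1.1041)^8 = 2.208347
Price = $1,000.00 / 2.208347 = $452.83

$452.83


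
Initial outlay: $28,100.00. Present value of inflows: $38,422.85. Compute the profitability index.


Formula: PI = PV(cash flows) / initial investment
Substituting: PI = $38,422.85 / $28,100.00
PI = 1.3674

1.3674


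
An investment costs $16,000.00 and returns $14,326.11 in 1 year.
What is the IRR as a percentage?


Formula: IRR = C1/C0 - 1
Substituting: IRR = $14,326.11 / $16,000.00 - 1
Ratio: 0.895382 - 1 = -0.104618
IRR = -10.4618%

-10.4618%


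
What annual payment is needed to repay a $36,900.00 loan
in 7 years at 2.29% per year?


Formula: PMT = PV * r / (1 - (1+r)^(-n))
Denominator: 1 - (1 + 0.0229)^(-7) = 0.14657
Numerator: $36,900.00 * 0.0229 = 845.01
PMT = 845.01 / 0.14657 = $5,765.22

$5,765.22


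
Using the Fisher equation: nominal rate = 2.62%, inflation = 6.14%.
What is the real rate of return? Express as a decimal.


Formula: (1 + r_real) = (1 + r_nom) / (1 + inflation)
Substituting: (1 + r_real) = 1.0262 / 1.0614
(1 + r_real) = 0.966836
r_real = 0.966836 - 1 = -0.033164

-0.033164


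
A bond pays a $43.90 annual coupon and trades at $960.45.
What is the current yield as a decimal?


Formula: Current yield = annual coupon / price
Substituting: CY = $43.90 / $960.45
CY = 0.045708

0.045708


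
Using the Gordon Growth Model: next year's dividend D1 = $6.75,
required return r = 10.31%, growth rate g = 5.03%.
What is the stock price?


Formula: P = D1 / (r - g)
Spread: r - g = 0.1031 - 0.0503 = 0.0528
Substituting: P = $6.75 / 0.0528
P = $127.84

$127.84


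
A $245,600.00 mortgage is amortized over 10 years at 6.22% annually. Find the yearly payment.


Formula: PMT = PV * r / (1 - (1+r)^(-n))
Denominator: 1 - (1 + 0.0622)^(-10) = 0.453063
Numerator: $245,600.00 * 0.0622 = 15276.32
PMT = 15276.32 / 0.453063 = $33,717.85

$33,717.85


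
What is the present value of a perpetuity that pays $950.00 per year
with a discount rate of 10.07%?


Formula: PV = C / r
Substituting: PV = $950.00 / 0.1007
PV = $9,433.96

$9,433.96


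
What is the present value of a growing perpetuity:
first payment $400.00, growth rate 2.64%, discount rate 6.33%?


Formula: PV = C / (r - g)
Spread: r - g = 0.0633 - 0.0264 = 0.0369
Substituting: PV = $400.00 / 0.0369
PV = $10,840.11

$10,840.11


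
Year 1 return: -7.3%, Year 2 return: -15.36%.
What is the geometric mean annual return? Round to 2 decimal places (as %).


Formula: Geometric mean = ((1+r1)*(1+r2))^(1/2) - 1
Product: (1 + -0.073) * (1 + -0.1536) = 0.927 * 0.8464 = 0.784613
Square root: 0.784613^0.5 = 0.885784
Geometric mean = 0.885784 - 1 = -0.114216
As percentage: -11.42%

-11.42%


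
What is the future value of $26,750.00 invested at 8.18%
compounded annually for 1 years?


Formula: FV = P * (1 + r)^n
Substituting: FV = $26,750.00 * (1 + 0.0818)^1
Growth factor: (1.0818)^1 = 1.0818
FV = $26,750.00 * 1.0818 = $28,938.15

$28,938.15


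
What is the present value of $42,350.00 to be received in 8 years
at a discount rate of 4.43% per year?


Formula: PV = FV / (1 + r)^n
Substituting: PV = $42,350.00 / (1 + 0.0443)^8
Discount factor: (1.0443)^8 = 1.414498
PV = $42,350.00 / 1.414498 = $29,939.96

$29,939.96


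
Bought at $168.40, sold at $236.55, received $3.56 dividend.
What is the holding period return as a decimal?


Formula: HPR = (P1 - P0 + D) / P0
Gain: $236.55 - $168.40 + $3.56 = $71.71
HPR = $71.71 / $168.40 = 0.4258

0.4258


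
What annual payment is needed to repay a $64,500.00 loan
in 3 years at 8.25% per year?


Formula: PMT = PV * r / (1 - (1+r)^(-n))
Denominator: 1 - (1 + 0.0825)^(-3) = 0.211655
Numerator: $64,500.00 * 0.0825 = 5321.25
PMT = 5321.25 / 0.211655 = $25,141.14

$25,141.14


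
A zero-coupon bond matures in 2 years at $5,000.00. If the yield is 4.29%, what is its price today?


Formula: Price = FV / (1 + r)^n
Substituting: Price = $5,000.00 / (1 + 0.0429)^2
Discount factor: (1.0429)^2 = 1.08764
Price = $5,000.00 / 1.08764 = $4,597.11

$4,597.11


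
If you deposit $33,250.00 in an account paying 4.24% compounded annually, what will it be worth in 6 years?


Formula: FV = P * (1 + r)^n
Substituting: FV = $33,250.00 * (1 + 0.0424)^6
Growth factor: (1.0424)^6 = 1.28294
FV = $33,250.00 * 1.28294 = $42,657.76

$42,657.76


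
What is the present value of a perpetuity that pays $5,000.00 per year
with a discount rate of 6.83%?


Formula: PV = C / r
Substituting: PV = $5,000.00 / 0.0683
PV = $73,206.44

$73,206.44


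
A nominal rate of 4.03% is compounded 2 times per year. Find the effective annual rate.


Formula: EAR = (1 + r/m)^m - 1
Period rate: r/m = 0.0403 / 2 = 0.02015
Compounding: (1 + 0.02015)^2 = 1.040706
EAR = 1.040706 - 1 = 0.040706

0.040706


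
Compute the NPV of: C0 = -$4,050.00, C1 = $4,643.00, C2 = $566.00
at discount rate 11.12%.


Formula: NPV = C0 + C1/(1+r) + C2/(1+r)^2
Discount C1: $4,643.00 / (1 + 0.1112) = $4,178.37
Discount C2: $566.00 / (1 + 0.1112)^2 = $458.39
NPV = -$4,050.00 + $4,178.37 + $458.39 = $586.75

$586.75


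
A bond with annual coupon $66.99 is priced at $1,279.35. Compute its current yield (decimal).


Formula: Current yield = annual coupon / price
Substituting: CY = $66.99 / $1,279.35
CY = 0.052363

0.052363


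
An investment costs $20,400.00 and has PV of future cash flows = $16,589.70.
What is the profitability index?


Formula: PI = PV(cash flows) / initial investment
Substituting: PI = $16,589.70 / $20,400.00
PI = 0.8132

0.8132


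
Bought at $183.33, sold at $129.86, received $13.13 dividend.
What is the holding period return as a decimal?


Formula: HPR = (P1 - P0 + D) / P0
Gain: $129.86 - $183.33 + $13.13 = -$40.34
HPR = -$40.34 / $183.33 = -0.22

-0.22


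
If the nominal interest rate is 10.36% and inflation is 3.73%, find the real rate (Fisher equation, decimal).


Formula: (1 + r_real) = (1 + r_nom) / (1 + inflation)
Substituting: (1 + r_real) = 1.1036 / 1.0373
(1 + r_real) = 1.063916
r_real = 1.063916 - 1 = 0.063916

0.063916


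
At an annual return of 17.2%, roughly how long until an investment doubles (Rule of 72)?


Formula: Years ≈ 72 / r
Substituting: Years ≈ 72 / 17.2
Years ≈ 4.2

4.2 years


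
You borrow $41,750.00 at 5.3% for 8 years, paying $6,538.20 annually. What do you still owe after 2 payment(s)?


Formula: Balance = PV*(1+r)^k - PMT*((1+r)^k - 1)/r
Growth: (1 + 0.053)^2 = 1.108809
Accumulated factor: ((1+r)^k - 1)/r = 2.053
Balance = $41,750.00 * 1.108809 - $6,538.20 * 2.053
Balance = $32,869.85

$32,869.85


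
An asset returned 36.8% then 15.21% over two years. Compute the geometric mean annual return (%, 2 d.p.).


Formula: Geometric mean = ((1+r1)*(1+r2))^(1/2) - 1
Product: (1 + 0.368) * (1 + 0.1521) = 1.368 * 1.1521 = 1.576073
Square root: 1.576073^0.5 = 1.255417
Geometric mean = 1.255417 - 1 = 0.255417
As percentage: 25.54%

25.54%


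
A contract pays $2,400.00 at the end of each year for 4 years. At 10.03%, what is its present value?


Formula: PV = PMT * (1 - (1+r)^(-n)) / r
Discount factor: (1 + 0.1003)^(-4) = 0.682269
Bracket: 1 - 0.682269 = 0.317731
PV = $2,400.00 * 0.317731 / 0.1003 = $7,602.74

$7,602.74


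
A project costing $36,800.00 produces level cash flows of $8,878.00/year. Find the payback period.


Formula: Payback = investment / annual cash flow
Substituting: Payback = $36,800.00 / $8,878.00
Payback = 4.1451 years

4.1451 years


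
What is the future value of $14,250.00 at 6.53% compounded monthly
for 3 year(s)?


Formula: FV = P * (1 + r/m)^(m*t)
Period rate: r/m = 0.0653 / 12 = 0.005442
Total periods: m*t = 12 * 3 = 36
Growth factor: (1 + 0.005442)^36 = 1.215759
FV = $14,250.00 * 1.215759 = $17,324.57

$17,324.57


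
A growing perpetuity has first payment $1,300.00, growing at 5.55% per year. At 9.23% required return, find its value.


Formula: PV = C / (r - g)
Spread: r - g = 0.0923 - 0.0555 = 0.0368
Substituting: PV = $1,300.00 / 0.0368
PV = $35,326.09

$35,326.09


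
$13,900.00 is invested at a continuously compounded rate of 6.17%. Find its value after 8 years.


Formula: FV = P * e^(r*t)
Exponent: r*t = 0.0617 * 8 = 0.4936
e^(0.4936) = 1.638203
FV = $13,900.00 * 1.638203 = $22,771.02

$22,771.02


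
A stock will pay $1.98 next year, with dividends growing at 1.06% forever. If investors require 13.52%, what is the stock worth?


Formula: P = D1 / (r - g)
Spread: r - g = 0.1352 - 0.0106 = 0.1246
Substituting: P = $1.98 / 0.1246
P = $15.89

$15.89


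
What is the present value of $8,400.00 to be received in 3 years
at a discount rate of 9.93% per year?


Formula: PV = FV / (1 + r)^n
Substituting: PV = $8,400.00 / (1 + 0.0993)^3
Discount factor: (1.0993)^3 = 1.328461
PV = $8,400.00 / 1.328461 = $6,323.11

$6,323.11


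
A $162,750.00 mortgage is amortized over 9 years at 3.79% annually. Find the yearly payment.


Formula: PMT = PV * r / (1 - (1+r)^(-n))
Denominator: 1 - (1 + 0.0379)^(-9) = 0.284515
Numerator: $162,750.00 * 0.0379 = 6168.225
PMT = 6168.225 / 0.284515 = $21,679.77

$21,679.77


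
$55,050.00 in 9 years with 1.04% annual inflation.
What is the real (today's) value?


Formula: Real value = nominal / (1 + inflation)^years
Price level: (1 + 0.0104)^9 = 1.09759
Real value = $55,050.00 / 1.09759 = $50,155.35

$50,155.35


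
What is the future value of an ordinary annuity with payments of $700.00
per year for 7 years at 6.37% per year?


Formula: FV = PMT * ((1+r)^n - 1) / r
Growth factor: (1 + 0.0637)^7 = 1.540757
Numerator: 1.540757 - 1 = 0.540757
FV = $700.00 * 0.540757 / 0.0637 = $5,942.38

$5,942.38


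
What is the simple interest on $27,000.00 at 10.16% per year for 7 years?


Formula: I = P * r * t
Substituting: I = $27,000.00 * 0.1016 * 7
Step: I = $27,000.00 * 0.7112
I = $19,202.40

$19,202.40


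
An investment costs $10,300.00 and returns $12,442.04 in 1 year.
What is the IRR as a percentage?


Formula: IRR = C1/C0 - 1
Substituting: IRR = $12,442.04 / $10,300.00 - 1
Ratio: 1.207965 - 1 = 0.207965
IRR = 20.7965%

20.7965%


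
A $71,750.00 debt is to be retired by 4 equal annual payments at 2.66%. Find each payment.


Formula: PMT = PV * r / (1 - (1+r)^(-n))
Denominator: 1 - (1 + 0.0266)^(-4) = 0.099684
Numerator: $71,750.00 * 0.0266 = 1908.55
PMT = 1908.55 / 0.099684 = $19,146.00

$19,146.00


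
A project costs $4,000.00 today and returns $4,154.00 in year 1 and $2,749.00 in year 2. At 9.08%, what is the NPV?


Formula: NPV = C0 + C1/(1+r) + C2/(1+r)^2
Discount C1: $4,154.00 / (1 + 0.0908) = $3,808.21
Discount C2: $2,749.00 / (1 + 0.0908)^2 = $2,310.39
NPV = -$4,000.00 + $3,808.21 + $2,310.39 = $2,118.60

$2,118.60


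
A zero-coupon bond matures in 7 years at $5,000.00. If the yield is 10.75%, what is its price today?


Formula: Price = FV / (1 + r)^n
Substituting: Price = $5,000.00 / (1 + 0.1075)^7
Discount factor: (1.1075)^7 = 2.043648
Price = $5,000.00 / 2.043648 = $2,446.61

$2,446.61


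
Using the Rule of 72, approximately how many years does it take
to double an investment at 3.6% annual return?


Formula: Years ≈ 72 / r
Substituting: Years ≈ 72 / 3.6
Years ≈ 20.0

20.0 years


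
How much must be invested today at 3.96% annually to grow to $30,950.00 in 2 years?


Formula: PV = FV / (1 + r)^n
Substituting: PV = $30,950.00 / (1 + 0.0396)^2
Discount factor: (1.0396)^2 = 1.080768
PV = $30,950.00 / 1.080768 = $28,637.04

$28,637.04


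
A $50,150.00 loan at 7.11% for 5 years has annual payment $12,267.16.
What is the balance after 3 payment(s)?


Formula: Balance = PV*(1+r)^k - PMT*((1+r)^k - 1)/r
Growth: (1 + 0.0711)^3 = 1.228825
Accumulated factor: ((1+r)^k - 1)/r = 3.218355
Balance = $50,150.00 * 1.228825 - $12,267.16 * 3.218355
Balance = $22,145.50

$22,145.50


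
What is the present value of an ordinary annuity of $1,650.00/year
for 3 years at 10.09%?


Formula: PV = PMT * (1 - (1+r)^(-n)) / r
Discount factor: (1 + 0.1009)^(-3) = 0.749474
Bracket: 1 - 0.749474 = 0.250526
PV = $1,650.00 * 0.250526 / 0.1009 = $4,096.81

$4,096.81


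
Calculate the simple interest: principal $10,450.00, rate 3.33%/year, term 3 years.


Formula: I = P * r * t
Substituting: I = $10,450.00 * 0.0333 * 3
Step: I = $10,450.00 * 0.0999
I = $1,043.96

$1,043.96


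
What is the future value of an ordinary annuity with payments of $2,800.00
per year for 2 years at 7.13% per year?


Formula: FV = PMT * ((1+r)^n - 1) / r
Growth factor: (1 + 0.0713)^2 = 1.147684
Numerator: 1.147684 - 1 = 0.147684
FV = $2,800.00 * 0.147684 / 0.0713 = $5,799.64

$5,799.64


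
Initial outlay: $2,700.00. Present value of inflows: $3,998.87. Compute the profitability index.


Formula: PI = PV(cash flows) / initial investment
Substituting: PI = $3,998.87 / $2,700.00
PI = 1.4811

1.4811


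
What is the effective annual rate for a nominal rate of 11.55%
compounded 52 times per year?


Formula: EAR = (1 + r/m)^m - 1
Period rate: r/m = 0.1155 / 52 = 0.002221
Compounding: (1 + 0.002221)^52 = 1.122291
EAR = 1.122291 - 1 = 0.122291

0.122291


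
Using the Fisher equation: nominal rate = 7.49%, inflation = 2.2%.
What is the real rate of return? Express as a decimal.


Formula: (1 + r_real) = (1 + r_nom) / (1 + inflation)
Substituting: (1 + r_real) = 1.0749 / 1.022
(1 + r_real) = 1.051761
r_real = 1.051761 - 1 = 0.051761

0.051761


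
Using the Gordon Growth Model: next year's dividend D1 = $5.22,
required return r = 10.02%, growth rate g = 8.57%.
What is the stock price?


Formula: P = D1 / (r - g)
Spread: r - g = 0.1002 - 0.0857 = 0.0145
Substituting: P = $5.22 / 0.0145
P = $360.00

$360.00


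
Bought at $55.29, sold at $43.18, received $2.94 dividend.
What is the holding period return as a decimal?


Formula: HPR = (P1 - P0 + D) / P0
Gain: $43.18 - $55.29 + $2.94 = -$9.17
HPR = -$9.17 / $55.29 = -0.1659

-0.1659


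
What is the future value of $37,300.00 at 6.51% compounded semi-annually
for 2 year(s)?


Formula: FV = P * (1 + r/m)^(m*t)
Period rate: r/m = 0.0651 / 2 = 0.03255
Total periods: m*t = 2 * 2 = 4
Growth factor: (1 + 0.03255)^4 = 1.136696
FV = $37,300.00 * 1.136696 = $42,398.76

$42,398.76


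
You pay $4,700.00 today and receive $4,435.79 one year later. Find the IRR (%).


Formula: IRR = C1/C0 - 1
Substituting: IRR = $4,435.79 / $4,700.00 - 1
Ratio: 0.943785 - 1 = -0.056215
IRR = -5.6215%

-5.6215%


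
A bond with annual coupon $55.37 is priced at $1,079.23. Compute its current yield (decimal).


Formula: Current yield = annual coupon / price
Substituting: CY = $55.37 / $1,079.23
CY = 0.051305

0.051305


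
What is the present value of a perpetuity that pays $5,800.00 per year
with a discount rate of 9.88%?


Formula: PV = C / r
Substituting: PV = $5,800.00 / 0.0988
PV = $58,704.45

$58,704.45


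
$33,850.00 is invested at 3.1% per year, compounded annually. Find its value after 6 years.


Formula: FV = P * (1 + r)^n
Substituting: FV = $33,850.00 * (1 + 0.031)^6
Growth factor: (1.031)^6 = 1.201025
FV = $33,850.00 * 1.201025 = $40,654.69

$40,654.69


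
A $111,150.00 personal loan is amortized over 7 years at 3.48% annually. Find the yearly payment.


Formula: PMT = PV * r / (1 - (1+r)^(-n))
Denominator: 1 - (1 + 0.0348)^(-7) = 0.212945
Numerator: $111,150.00 * 0.0348 = 3868.02
PMT = 3868.02 / 0.212945 = $18,164.41

$18,164.41


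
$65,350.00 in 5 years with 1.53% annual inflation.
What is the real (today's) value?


Formula: Real value = nominal / (1 + inflation)^years
Price level: (1 + 0.0153)^5 = 1.078877
Real value = $65,350.00 / 1.078877 = $60,572.24

$60,572.24


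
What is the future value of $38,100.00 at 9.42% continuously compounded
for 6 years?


Formula: FV = P * e^(r*t)
Exponent: r*t = 0.0942 * 6 = 0.5652
e^(0.5652) = 1.7598
FV = $38,100.00 * 1.7598 = $67,048.37

$67,048.37


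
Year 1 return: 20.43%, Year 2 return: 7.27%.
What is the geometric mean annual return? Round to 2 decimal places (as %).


Formula: Geometric mean = ((1+r1)*(1+r2))^(1/2) - 1
Product: (1 + 0.2043) * (1 + 0.0727) = 1.2043 * 1.0727 = 1.291853
Square root: 1.291853^0.5 = 1.136597
Geometric mean = 1.136597 - 1 = 0.136597
As percentage: 13.66%

13.66%


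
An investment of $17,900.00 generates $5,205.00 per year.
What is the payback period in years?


Formula: Payback = investment / annual cash flow
Substituting: Payback = $17,900.00 / $5,205.00
Payback = 3.439 years

3.439 years


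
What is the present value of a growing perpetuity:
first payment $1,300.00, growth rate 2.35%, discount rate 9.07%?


Formula: PV = C / (r - g)
Spread: r - g = 0.0907 - 0.0235 = 0.0672
Substituting: PV = $1,300.00 / 0.0672
PV = $19,345.24

$19,345.24


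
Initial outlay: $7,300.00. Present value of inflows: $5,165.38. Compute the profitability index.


Formula: PI = PV(cash flows) / initial investment
Substituting: PI = $5,165.38 / $7,300.00
PI = 0.7076

0.7076


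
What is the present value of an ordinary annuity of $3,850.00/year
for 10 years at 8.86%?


Formula: PV = PMT * (1 - (1+r)^(-n)) / r
Discount factor: (1 + 0.0886)^(-10) = 0.427875
Bracket: 1 - 0.427875 = 0.572125
PV = $3,850.00 * 0.572125 / 0.0886 = $24,860.97

$24,860.97


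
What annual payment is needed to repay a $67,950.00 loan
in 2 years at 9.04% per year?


Formula: PMT = PV * r / (1 - (1+r)^(-n))
Denominator: 1 - (1 + 0.0904)^(-2) = 0.158937
Numerator: $67,950.00 * 0.0904 = 6142.68
PMT = 6142.68 / 0.158937 = $38,648.42

$38,648.42


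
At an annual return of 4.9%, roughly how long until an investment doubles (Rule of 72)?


Formula: Years ≈ 72 / r
Substituting: Years ≈ 72 / 4.9
Years ≈ 14.7

14.7 years


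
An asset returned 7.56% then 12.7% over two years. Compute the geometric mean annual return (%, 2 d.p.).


Formula: Geometric mean = ((1+r1)*(1+r2))^(1/2) - 1
Product: (1 + 0.0756) * (1 + 0.127) = 1.0756 * 1.127 = 1.212201
Square root: 1.212201^0.5 = 1.101
Geometric mean = 1.101 - 1 = 0.101
As percentage: 10.10%

10.10%


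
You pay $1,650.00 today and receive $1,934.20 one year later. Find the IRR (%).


Formula: IRR = C1/C0 - 1
Substituting: IRR = $1,934.20 / $1,650.00 - 1
Ratio: 1.172242 - 1 = 0.172242
IRR = 17.2242%

17.2242%


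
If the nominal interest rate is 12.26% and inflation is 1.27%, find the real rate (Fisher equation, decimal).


Formula: (1 + r_real) = (1 + r_nom) / (1 + inflation)
Substituting: (1 + r_real) = 1.1226 / 1.0127
(1 + r_real) = 1.108522
r_real = 1.108522 - 1 = 0.108522

0.108522


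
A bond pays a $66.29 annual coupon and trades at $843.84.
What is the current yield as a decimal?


Formula: Current yield = annual coupon / price
Substituting: CY = $66.29 / $843.84
CY = 0.078558

0.078558


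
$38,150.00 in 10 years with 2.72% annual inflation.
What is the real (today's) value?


Formula: Real value = nominal / (1 + inflation)^years
Price level: (1 + 0.0272)^10 = 1.307826
Real value = $38,150.00 / 1.307826 = $29,170.54

$29,170.54


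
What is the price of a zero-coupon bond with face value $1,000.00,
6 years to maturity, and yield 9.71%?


Formula: Price = FV / (1 + r)^n
Substituting: Price = $1,000.00 / (1 + 0.0971)^6
Discount factor: (1.0971)^6 = 1.743722
Price = $1,000.00 / 1.743722 = $573.49

$573.49


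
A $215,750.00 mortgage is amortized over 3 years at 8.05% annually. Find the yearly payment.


Formula: PMT = PV * r / (1 - (1+r)^(-n))
Denominator: 1 - (1 + 0.0805)^(-3) = 0.207269
Numerator: $215,750.00 * 0.0805 = 17367.875
PMT = 17367.875 / 0.207269 = $83,793.77

$83,793.77


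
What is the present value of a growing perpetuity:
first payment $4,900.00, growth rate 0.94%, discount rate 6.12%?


Formula: PV = C / (r - g)
Spread: r - g = 0.0612 - 0.0094 = 0.0518
Substituting: PV = $4,900.00 / 0.0518
PV = $94,594.59

$94,594.59


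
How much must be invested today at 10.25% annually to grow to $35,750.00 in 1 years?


Formula: PV = FV / (1 + r)^n
Substituting: PV = $35,750.00 / (1 + 0.1025)^1
Discount factor: (1.1025)^1 = 1.1025
PV = $35,750.00 / 1.1025 = $32,426.30

$32,426.30


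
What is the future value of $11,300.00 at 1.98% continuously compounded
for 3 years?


Formula: FV = P * e^(r*t)
Exponent: r*t = 0.0198 * 3 = 0.0594
e^(0.0594) = 1.0612
FV = $11,300.00 * 1.0612 = $11,991.56

$11,991.56


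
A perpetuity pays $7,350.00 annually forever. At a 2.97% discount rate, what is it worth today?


Formula: PV = C / r
Substituting: PV = $7,350.00 / 0.0297
PV = $247,474.75

$247,474.75


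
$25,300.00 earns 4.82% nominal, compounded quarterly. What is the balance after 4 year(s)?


Formula: FV = P * (1 + r/m)^(m*t)
Period rate: r/m = 0.0482 / 4 = 0.01205
Total periods: m*t = 4 * 4 = 16
Growth factor: (1 + 0.01205)^16 = 1.211244
FV = $25,300.00 * 1.211244 = $30,644.46

$30,644.46


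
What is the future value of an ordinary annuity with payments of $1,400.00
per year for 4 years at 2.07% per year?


Formula: FV = PMT * ((1+r)^n - 1) / r
Growth factor: (1 + 0.0207)^4 = 1.085407
Numerator: 1.085407 - 1 = 0.085407
FV = $1,400.00 * 0.085407 / 0.0207 = $5,776.29

$5,776.29


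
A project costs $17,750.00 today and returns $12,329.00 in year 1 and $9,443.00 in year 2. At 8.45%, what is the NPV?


Formula: NPV = C0 + C1/(1+r) + C2/(1+r)^2
Discount C1: $12,329.00 / (1 + 0.0845) = $11,368.37
Discount C2: $9,443.00 / (1 + 0.0845)^2 = $8,028.80
NPV = -$17,750.00 + $11,368.37 + $8,028.80 = $1,647.18

$1,647.18


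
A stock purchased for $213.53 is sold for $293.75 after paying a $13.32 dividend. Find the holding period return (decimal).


Formula: HPR = (P1 - P0 + D) / P0
Gain: $293.75 - $213.53 + $13.32 = $93.54
HPR = $93.54 / $213.53 = 0.4381

0.4381


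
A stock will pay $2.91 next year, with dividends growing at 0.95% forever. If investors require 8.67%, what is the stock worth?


Formula: P = D1 / (r - g)
Spread: r - g = 0.0867 - 0.0095 = 0.0772
Substituting: P = $2.91 / 0.0772
P = $37.69

$37.69


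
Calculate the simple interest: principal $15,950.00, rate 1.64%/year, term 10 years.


Formula: I = P * r * t
Substituting: I = $15,950.00 * 0.0164 * 10
Step: I = $15,950.00 * 0.164
I = $2,615.80

$2,615.80


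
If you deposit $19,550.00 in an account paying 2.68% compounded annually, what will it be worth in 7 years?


Formula: FV = P * (1 + r)^n
Substituting: FV = $19,550.00 * (1 + 0.0268)^7
Growth factor: (1.0268)^7 = 1.203375
FV = $19,550.00 * 1.203375 = $23,525.98

$23,525.98


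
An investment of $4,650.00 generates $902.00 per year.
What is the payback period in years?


Formula: Payback = investment / annual cash flow
Substituting: Payback = $4,650.00 / $902.00
Payback = 5.1552 years

5.1552 years


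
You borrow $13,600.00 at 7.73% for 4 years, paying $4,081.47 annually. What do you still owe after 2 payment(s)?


Formula: Balance = PV*(1+r)^k - PMT*((1+r)^k - 1)/r
Growth: (1 + 0.0773)^2 = 1.160575
Accumulated factor: ((1+r)^k - 1)/r = 2.0773
Balance = $13,600.00 * 1.160575 - $4,081.47 * 2.0773
Balance = $7,305.39

$7,305.39


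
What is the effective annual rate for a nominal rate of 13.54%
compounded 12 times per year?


Formula: EAR = (1 + r/m)^m - 1
Period rate: r/m = 0.1354 / 12 = 0.011283
Compounding: (1 + 0.011283)^12 = 1.144127
EAR = 1.144127 - 1 = 0.144127

0.144127


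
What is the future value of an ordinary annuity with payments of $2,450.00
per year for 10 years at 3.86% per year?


Formula: FV = PMT * ((1+r)^n - 1) / r
Growth factor: (1 + 0.0386)^10 = 1.460438
Numerator: 1.460438 - 1 = 0.460438
FV = $2,450.00 * 0.460438 / 0.0386 = $29,224.70

$29,224.70


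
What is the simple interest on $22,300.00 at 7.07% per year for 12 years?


Formula: I = P * r * t
Substituting: I = $22,300.00 * 0.0707 * 12
Step: I = $22,300.00 * 0.8484
I = $18,919.32

$18,919.32


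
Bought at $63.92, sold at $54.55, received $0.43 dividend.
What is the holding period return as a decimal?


Formula: HPR = (P1 - P0 + D) / P0
Gain: $54.55 - $63.92 + $0.43 = -$8.94
HPR = -$8.94 / $63.92 = -0.1399

-0.1399


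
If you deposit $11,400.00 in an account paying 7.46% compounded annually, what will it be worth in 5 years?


Formula: FV = P * (1 + r)^n
Substituting: FV = $11,400.00 * (1 + 0.0746)^5
Growth factor: (1.0746)^5 = 1.43296
FV = $11,400.00 * 1.43296 = $16,335.75

$16,335.75


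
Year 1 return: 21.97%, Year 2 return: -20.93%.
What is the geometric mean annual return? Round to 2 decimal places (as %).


Formula: Geometric mean = ((1+r1)*(1+r2))^(1/2) - 1
Product: (1 + 0.2197) * (1 + -0.2093) = 1.2197 * 0.7907 = 0.964417
Square root: 0.964417^0.5 = 0.982047
Geometric mean = 0.982047 - 1 = -0.017953
As percentage: -1.80%

-1.80%


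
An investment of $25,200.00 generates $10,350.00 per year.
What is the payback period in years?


Formula: Payback = investment / annual cash flow
Substituting: Payback = $25,200.00 / $10,350.00
Payback = 2.4348 years

2.4348 years
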